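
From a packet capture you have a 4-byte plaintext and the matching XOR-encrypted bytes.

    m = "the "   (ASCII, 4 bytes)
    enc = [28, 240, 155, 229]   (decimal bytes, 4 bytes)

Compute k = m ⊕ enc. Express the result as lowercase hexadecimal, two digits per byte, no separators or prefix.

Since enc = m ⊕ k, XORing both sides with m gives k = m ⊕ enc.
byte 0: 74 ^ 1c = 68
byte 1: 68 ^ f0 = 98
byte 2: 65 ^ 9b = fe
byte 3: 20 ^ e5 = c5

6898fec5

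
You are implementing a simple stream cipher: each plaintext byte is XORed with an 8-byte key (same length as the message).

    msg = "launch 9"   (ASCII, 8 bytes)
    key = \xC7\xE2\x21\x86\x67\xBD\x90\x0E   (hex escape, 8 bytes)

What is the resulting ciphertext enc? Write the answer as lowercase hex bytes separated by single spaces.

ab 83 54 e8 04 d5 b0 37

XOR is its own inverse, so applying the key byte-wise gives the result directly.
6c xor c7 = ab
61 xor e2 = 83
75 xor 21 = 54
6e xor 86 = e8
63 xor 67 = 04
68 xor bd = d5
20 xor 90 = b0
39 xor 0e = 37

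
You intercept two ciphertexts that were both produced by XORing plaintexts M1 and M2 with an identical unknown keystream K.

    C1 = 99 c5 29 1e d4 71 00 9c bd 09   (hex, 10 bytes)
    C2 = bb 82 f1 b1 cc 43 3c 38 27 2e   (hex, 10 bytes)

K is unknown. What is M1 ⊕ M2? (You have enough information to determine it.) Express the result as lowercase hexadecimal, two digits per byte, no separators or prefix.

C1 ⊕ C2 = (M1 ⊕ K) ⊕ (M2 ⊕ K) = M1 ⊕ M2 — the shared key cancels under XOR.
byte 0: 99 XOR bb = 22
byte 1: c5 XOR 82 = 47
byte 2: 29 XOR f1 = d8
byte 3: 1e XOR b1 = af
byte 4: d4 XOR cc = 18
byte 5: 71 XOR 43 = 32
byte 6: 00 XOR 3c = 3c
byte 7: 9c XOR 38 = a4
byte 8: bd XOR 27 = 9a
byte 9: 09 XOR 2e = 27

2247d8af18323ca49a27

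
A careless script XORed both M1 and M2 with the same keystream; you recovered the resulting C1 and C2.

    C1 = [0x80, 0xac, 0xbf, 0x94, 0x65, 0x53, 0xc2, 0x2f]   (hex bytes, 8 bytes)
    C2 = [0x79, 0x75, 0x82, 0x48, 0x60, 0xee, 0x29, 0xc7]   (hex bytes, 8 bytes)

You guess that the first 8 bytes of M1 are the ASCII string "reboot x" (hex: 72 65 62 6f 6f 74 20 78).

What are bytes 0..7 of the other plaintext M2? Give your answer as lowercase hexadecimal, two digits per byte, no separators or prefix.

8bbc5fb36ac9cb90

First, C1 ⊕ C2 = (M1 ⊕ K) ⊕ (M2 ⊕ K) = M1 ⊕ M2, so the key drops out. Then M2 = (M1 ⊕ M2) ⊕ M1 over the first 8 bytes.
byte 0: (80 ^ 79) ^ 72 = f9 ^ 72 = 8b
byte 1: (ac ^ 75) ^ 65 = d9 ^ 65 = bc
byte 2: (bf ^ 82) ^ 62 = 3d ^ 62 = 5f
byte 3: (94 ^ 48) ^ 6f = dc ^ 6f = b3
byte 4: (65 ^ 60) ^ 6f = 05 ^ 6f = 6a
byte 5: (53 ^ ee) ^ 74 = bd ^ 74 = c9
byte 6: (c2 ^ 29) ^ 20 = eb ^ 20 = cb
byte 7: (2f ^ c7) ^ 78 = e8 ^ 78 = 90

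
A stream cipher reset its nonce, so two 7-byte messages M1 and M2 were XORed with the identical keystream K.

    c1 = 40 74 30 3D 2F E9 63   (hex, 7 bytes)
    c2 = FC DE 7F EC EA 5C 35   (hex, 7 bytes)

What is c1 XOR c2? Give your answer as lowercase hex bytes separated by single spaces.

c1 ⊕ c2 = (M1 ⊕ K) ⊕ (M2 ⊕ K) = M1 ⊕ M2 — the shared key cancels under XOR.
01000000 ^ 11111100 = 10111100
01110100 ^ 11011110 = 10101010
00110000 ^ 01111111 = 01001111
00111101 ^ 11101100 = 11010001
00101111 ^ 11101010 = 11000101
11101001 ^ 01011100 = 10110101
01100011 ^ 00110101 = 01010110

bc aa 4f d1 c5 b5 56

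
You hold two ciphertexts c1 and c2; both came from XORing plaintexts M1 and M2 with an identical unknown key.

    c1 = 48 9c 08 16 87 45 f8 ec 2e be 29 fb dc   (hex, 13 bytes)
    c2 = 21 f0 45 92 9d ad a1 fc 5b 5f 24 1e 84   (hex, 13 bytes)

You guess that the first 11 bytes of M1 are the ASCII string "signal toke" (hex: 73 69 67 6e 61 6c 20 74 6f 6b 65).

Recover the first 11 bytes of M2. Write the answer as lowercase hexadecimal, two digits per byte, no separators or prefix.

1a052aea7b8479641a8a68

First, c1 ⊕ c2 = (M1 ⊕ K) ⊕ (M2 ⊕ K) = M1 ⊕ M2, so the key drops out. Then M2 = (M1 ⊕ M2) ⊕ M1 over the first 11 bytes.
byte 0: (48 ⊕ 21) ⊕ 73 = 69 ⊕ 73 = 1a
byte 1: (9c ⊕ f0) ⊕ 69 = 6c ⊕ 69 = 05
byte 2: (08 ⊕ 45) ⊕ 67 = 4d ⊕ 67 = 2a
byte 3: (16 ⊕ 92) ⊕ 6e = 84 ⊕ 6e = ea
byte 4: (87 ⊕ 9d) ⊕ 61 = 1a ⊕ 61 = 7b
byte 5: (45 ⊕ ad) ⊕ 6c = e8 ⊕ 6c = 84
byte 6: (f8 ⊕ a1) ⊕ 20 = 59 ⊕ 20 = 79
byte 7: (ec ⊕ fc) ⊕ 74 = 10 ⊕ 74 = 64
byte 8: (2e ⊕ 5b) ⊕ 6f = 75 ⊕ 6f = 1a
byte 9: (be ⊕ 5f) ⊕ 6b = e1 ⊕ 6b = 8a
byte 10: (29 ⊕ 24) ⊕ 65 = 0d ⊕ 65 = 68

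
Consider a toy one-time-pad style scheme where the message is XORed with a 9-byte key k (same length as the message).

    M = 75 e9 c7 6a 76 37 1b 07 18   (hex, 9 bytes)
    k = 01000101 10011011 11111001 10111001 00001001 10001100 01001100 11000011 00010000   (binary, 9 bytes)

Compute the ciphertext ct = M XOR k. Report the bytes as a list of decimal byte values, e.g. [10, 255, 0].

75 XOR 45 = 30
e9 XOR 9b = 72
c7 XOR f9 = 3e
6a XOR b9 = d3
76 XOR 09 = 7f
37 XOR 8c = bb
1b XOR 4c = 57
07 XOR c3 = c4
18 XOR 10 = 08

[48, 114, 62, 211, 127, 187, 87, 196, 8]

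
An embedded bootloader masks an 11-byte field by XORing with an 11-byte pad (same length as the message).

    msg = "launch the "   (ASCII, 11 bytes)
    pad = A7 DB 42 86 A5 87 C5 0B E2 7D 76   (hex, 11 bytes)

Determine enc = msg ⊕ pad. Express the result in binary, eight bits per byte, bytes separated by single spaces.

XOR is its own inverse, so applying the key byte-wise gives the result directly.
byte 0: 6c ⊕ a7 = cb
byte 1: 61 ⊕ db = ba
byte 2: 75 ⊕ 42 = 37
byte 3: 6e ⊕ 86 = e8
byte 4: 63 ⊕ a5 = c6
byte 5: 68 ⊕ 87 = ef
byte 6: 20 ⊕ c5 = e5
byte 7: 74 ⊕ 0b = 7f
byte 8: 68 ⊕ e2 = 8a
byte 9: 65 ⊕ 7d = 18
byte 10: 20 ⊕ 76 = 56

11001011 10111010 00110111 11101000 11000110 11101111 11100101 01111111 10001010 00011000 01010110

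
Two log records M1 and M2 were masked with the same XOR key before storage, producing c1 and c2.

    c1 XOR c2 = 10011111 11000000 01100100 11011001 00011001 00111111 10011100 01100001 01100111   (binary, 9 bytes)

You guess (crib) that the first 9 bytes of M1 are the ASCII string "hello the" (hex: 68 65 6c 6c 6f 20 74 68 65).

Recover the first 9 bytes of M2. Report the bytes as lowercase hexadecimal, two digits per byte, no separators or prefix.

f7a508b5761fe80902

Since c1 ⊕ c2 = M1 ⊕ M2, XORing with the guessed M1 bytes yields the corresponding M2 bytes: M2 = (c1 ⊕ c2) ⊕ M1.
9f xor 68 = f7
c0 xor 65 = a5
64 xor 6c = 08
d9 xor 6c = b5
19 xor 6f = 76
3f xor 20 = 1f
9c xor 74 = e8
61 xor 68 = 09
67 xor 65 = 02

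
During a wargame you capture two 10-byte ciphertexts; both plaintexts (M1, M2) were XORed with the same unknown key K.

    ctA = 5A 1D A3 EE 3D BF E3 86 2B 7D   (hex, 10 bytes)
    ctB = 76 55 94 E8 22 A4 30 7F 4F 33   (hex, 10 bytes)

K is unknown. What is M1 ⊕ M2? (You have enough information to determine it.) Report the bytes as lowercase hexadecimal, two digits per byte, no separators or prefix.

ctA ⊕ ctB = (M1 ⊕ K) ⊕ (M2 ⊕ K) = M1 ⊕ M2 — the shared key cancels under XOR.
01011010 ⊕ 01110110 = 00101100
00011101 ⊕ 01010101 = 01001000
10100011 ⊕ 10010100 = 00110111
11101110 ⊕ 11101000 = 00000110
00111101 ⊕ 00100010 = 00011111
10111111 ⊕ 10100100 = 00011011
11100011 ⊕ 00110000 = 11010011
10000110 ⊕ 01111111 = 11111001
00101011 ⊕ 01001111 = 01100100
01111101 ⊕ 00110011 = 01001110

2c4837061f1bd3f9644e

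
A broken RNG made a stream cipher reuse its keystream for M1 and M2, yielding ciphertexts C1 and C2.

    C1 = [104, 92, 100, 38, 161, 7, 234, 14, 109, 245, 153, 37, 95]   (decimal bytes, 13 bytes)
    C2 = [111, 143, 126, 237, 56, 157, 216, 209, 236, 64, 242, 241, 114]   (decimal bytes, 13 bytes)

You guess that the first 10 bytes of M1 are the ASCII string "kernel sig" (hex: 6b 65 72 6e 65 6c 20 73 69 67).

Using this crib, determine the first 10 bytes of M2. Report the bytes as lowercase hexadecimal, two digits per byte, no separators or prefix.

First, C1 ⊕ C2 = (M1 ⊕ K) ⊕ (M2 ⊕ K) = M1 ⊕ M2, so the key drops out. Then M2 = (M1 ⊕ M2) ⊕ M1 over the first 10 bytes.
byte 0: (68 XOR 6f) XOR 6b = 07 XOR 6b = 6c
byte 1: (5c XOR 8f) XOR 65 = d3 XOR 65 = b6
byte 2: (64 XOR 7e) XOR 72 = 1a XOR 72 = 68
byte 3: (26 XOR ed) XOR 6e = cb XOR 6e = a5
byte 4: (a1 XOR 38) XOR 65 = 99 XOR 65 = fc
byte 5: (07 XOR 9d) XOR 6c = 9a XOR 6c = f6
byte 6: (ea XOR d8) XOR 20 = 32 XOR 20 = 12
byte 7: (0e XOR d1) XOR 73 = df XOR 73 = ac
byte 8: (6d XOR ec) XOR 69 = 81 XOR 69 = e8
byte 9: (f5 XOR 40) XOR 67 = b5 XOR 67 = d2

6cb668a5fcf612ace8d2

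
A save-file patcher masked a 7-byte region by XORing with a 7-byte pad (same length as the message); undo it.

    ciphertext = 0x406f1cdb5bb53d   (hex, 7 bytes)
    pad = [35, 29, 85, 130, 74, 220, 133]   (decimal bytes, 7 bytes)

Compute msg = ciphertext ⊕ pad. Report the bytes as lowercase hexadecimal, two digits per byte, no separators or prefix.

637249591169b8

40 ⊕ 23 = 63
6f ⊕ 1d = 72
1c ⊕ 55 = 49
db ⊕ 82 = 59
5b ⊕ 4a = 11
b5 ⊕ dc = 69
3d ⊕ 85 = b8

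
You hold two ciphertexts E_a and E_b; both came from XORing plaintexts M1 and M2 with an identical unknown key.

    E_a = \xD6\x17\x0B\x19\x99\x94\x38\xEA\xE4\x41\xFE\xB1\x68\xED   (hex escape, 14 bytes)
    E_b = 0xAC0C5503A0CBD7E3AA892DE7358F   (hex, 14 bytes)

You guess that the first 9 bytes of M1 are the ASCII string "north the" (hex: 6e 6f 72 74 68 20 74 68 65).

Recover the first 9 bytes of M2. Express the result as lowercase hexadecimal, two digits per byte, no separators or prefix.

14742c6e517f9b612b

First, E_a ⊕ E_b = (M1 ⊕ K) ⊕ (M2 ⊕ K) = M1 ⊕ M2, so the key drops out. Then M2 = (M1 ⊕ M2) ⊕ M1 over the first 9 bytes.
byte 0: (d6 ^ ac) ^ 6e = 7a ^ 6e = 14
byte 1: (17 ^ 0c) ^ 6f = 1b ^ 6f = 74
byte 2: (0b ^ 55) ^ 72 = 5e ^ 72 = 2c
byte 3: (19 ^ 03) ^ 74 = 1a ^ 74 = 6e
byte 4: (99 ^ a0) ^ 68 = 39 ^ 68 = 51
byte 5: (94 ^ cb) ^ 20 = 5f ^ 20 = 7f
byte 6: (38 ^ d7) ^ 74 = ef ^ 74 = 9b
byte 7: (ea ^ e3) ^ 68 = 09 ^ 68 = 61
byte 8: (e4 ^ aa) ^ 65 = 4e ^ 65 = 2b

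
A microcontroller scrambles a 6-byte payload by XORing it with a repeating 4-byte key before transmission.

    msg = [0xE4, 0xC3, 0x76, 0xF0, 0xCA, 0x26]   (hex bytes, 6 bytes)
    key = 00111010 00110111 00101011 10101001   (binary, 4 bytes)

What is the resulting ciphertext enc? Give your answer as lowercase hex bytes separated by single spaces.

de f4 5d 59 f0 11

The 4-byte key repeats, so the effective keystream is 3a 37 2b a9 3a 37.
byte 0: 11100100 XOR 00111010 = 11011110
byte 1: 11000011 XOR 00110111 = 11110100
byte 2: 01110110 XOR 00101011 = 01011101
byte 3: 11110000 XOR 10101001 = 01011001
byte 4: 11001010 XOR 00111010 = 11110000
byte 5: 00100110 XOR 00110111 = 00010001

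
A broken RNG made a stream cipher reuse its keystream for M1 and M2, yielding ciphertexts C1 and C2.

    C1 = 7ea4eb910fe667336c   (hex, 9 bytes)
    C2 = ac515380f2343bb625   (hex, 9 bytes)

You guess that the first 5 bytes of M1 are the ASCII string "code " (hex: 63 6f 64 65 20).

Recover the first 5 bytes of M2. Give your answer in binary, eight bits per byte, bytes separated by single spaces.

10110001 10011010 11011100 01110100 11011101

First, C1 ⊕ C2 = (M1 ⊕ K) ⊕ (M2 ⊕ K) = M1 ⊕ M2, so the key drops out. Then M2 = (M1 ⊕ M2) ⊕ M1 over the first 5 bytes.
byte 0: (7e ⊕ ac) ⊕ 63 = d2 ⊕ 63 = b1
byte 1: (a4 ⊕ 51) ⊕ 6f = f5 ⊕ 6f = 9a
byte 2: (eb ⊕ 53) ⊕ 64 = b8 ⊕ 64 = dc
byte 3: (91 ⊕ 80) ⊕ 65 = 11 ⊕ 65 = 74
byte 4: (0f ⊕ f2) ⊕ 20 = fd ⊕ 20 = dd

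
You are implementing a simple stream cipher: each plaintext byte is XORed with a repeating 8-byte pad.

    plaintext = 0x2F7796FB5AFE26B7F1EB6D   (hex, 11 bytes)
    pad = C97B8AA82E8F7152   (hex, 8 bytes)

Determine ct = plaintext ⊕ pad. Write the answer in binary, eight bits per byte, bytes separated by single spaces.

The 8-byte key repeats, so the effective keystream is c9 7b 8a a8 2e 8f 71 52 c9 7b 8a.
byte 0:  47 ^ 201 = 230
byte 1: 119 ^ 123 =  12
byte 2: 150 ^ 138 =  28
byte 3: 251 ^ 168 =  83
byte 4:  90 ^  46 = 116
byte 5: 254 ^ 143 = 113
byte 6:  38 ^ 113 =  87
byte 7: 183 ^  82 = 229
byte 8: 241 ^ 201 =  56
byte 9: 235 ^ 123 = 144
byte 10: 109 ^ 138 = 231

11100110 00001100 00011100 01010011 01110100 01110001 01010111 11100101 00111000 10010000 11100111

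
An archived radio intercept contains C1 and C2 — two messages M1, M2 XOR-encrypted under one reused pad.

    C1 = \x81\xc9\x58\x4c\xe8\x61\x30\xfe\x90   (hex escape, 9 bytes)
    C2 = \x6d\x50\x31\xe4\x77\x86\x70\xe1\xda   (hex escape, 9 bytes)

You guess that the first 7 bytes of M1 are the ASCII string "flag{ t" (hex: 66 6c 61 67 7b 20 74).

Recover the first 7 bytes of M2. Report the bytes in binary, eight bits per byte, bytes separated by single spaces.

10001010 11110101 00001000 11001111 11100100 11000111 00110100

First, C1 ⊕ C2 = (M1 ⊕ K) ⊕ (M2 ⊕ K) = M1 ⊕ M2, so the key drops out. Then M2 = (M1 ⊕ M2) ⊕ M1 over the first 7 bytes.
byte 0: (81 xor 6d) xor 66 = ec xor 66 = 8a
byte 1: (c9 xor 50) xor 6c = 99 xor 6c = f5
byte 2: (58 xor 31) xor 61 = 69 xor 61 = 08
byte 3: (4c xor e4) xor 67 = a8 xor 67 = cf
byte 4: (e8 xor 77) xor 7b = 9f xor 7b = e4
byte 5: (61 xor 86) xor 20 = e7 xor 20 = c7
byte 6: (30 xor 70) xor 74 = 40 xor 74 = 34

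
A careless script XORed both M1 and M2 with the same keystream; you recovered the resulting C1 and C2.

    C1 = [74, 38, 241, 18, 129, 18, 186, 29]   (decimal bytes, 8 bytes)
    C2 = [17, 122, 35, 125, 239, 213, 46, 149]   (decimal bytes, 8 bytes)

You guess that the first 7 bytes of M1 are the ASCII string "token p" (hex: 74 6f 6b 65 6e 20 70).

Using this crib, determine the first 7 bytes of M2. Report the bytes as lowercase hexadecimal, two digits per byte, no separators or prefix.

2f33b90a00e7e4

First, C1 ⊕ C2 = (M1 ⊕ K) ⊕ (M2 ⊕ K) = M1 ⊕ M2, so the key drops out. Then M2 = (M1 ⊕ M2) ⊕ M1 over the first 7 bytes.
byte 0: (4a ^ 11) ^ 74 = 5b ^ 74 = 2f
byte 1: (26 ^ 7a) ^ 6f = 5c ^ 6f = 33
byte 2: (f1 ^ 23) ^ 6b = d2 ^ 6b = b9
byte 3: (12 ^ 7d) ^ 65 = 6f ^ 65 = 0a
byte 4: (81 ^ ef) ^ 6e = 6e ^ 6e = 00
byte 5: (12 ^ d5) ^ 20 = c7 ^ 20 = e7
byte 6: (ba ^ 2e) ^ 70 = 94 ^ 70 = e4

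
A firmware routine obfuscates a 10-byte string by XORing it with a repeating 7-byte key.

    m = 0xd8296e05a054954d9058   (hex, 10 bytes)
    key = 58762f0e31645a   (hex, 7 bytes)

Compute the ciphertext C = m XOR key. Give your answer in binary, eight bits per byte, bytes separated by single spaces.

The 7-byte key repeats, so the effective keystream is 58 76 2f 0e 31 64 5a 58 76 2f.
byte 0: 11011000 ⊕ 01011000 = 10000000
byte 1: 00101001 ⊕ 01110110 = 01011111
byte 2: 01101110 ⊕ 00101111 = 01000001
byte 3: 00000101 ⊕ 00001110 = 00001011
byte 4: 10100000 ⊕ 00110001 = 10010001
byte 5: 01010100 ⊕ 01100100 = 00110000
byte 6: 10010101 ⊕ 01011010 = 11001111
byte 7: 01001101 ⊕ 01011000 = 00010101
byte 8: 10010000 ⊕ 01110110 = 11100110
byte 9: 01011000 ⊕ 00101111 = 01110111

10000000 01011111 01000001 00001011 10010001 00110000 11001111 00010101 11100110 01110111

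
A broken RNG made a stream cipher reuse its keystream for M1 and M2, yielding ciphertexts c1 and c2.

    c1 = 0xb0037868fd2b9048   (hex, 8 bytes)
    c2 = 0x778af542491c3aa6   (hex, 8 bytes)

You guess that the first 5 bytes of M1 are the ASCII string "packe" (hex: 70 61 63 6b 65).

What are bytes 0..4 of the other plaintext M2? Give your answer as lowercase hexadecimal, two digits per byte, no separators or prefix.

b7e8ee41d1

First, c1 ⊕ c2 = (M1 ⊕ K) ⊕ (M2 ⊕ K) = M1 ⊕ M2, so the key drops out. Then M2 = (M1 ⊕ M2) ⊕ M1 over the first 5 bytes.
byte 0: (b0 xor 77) xor 70 = c7 xor 70 = b7
byte 1: (03 xor 8a) xor 61 = 89 xor 61 = e8
byte 2: (78 xor f5) xor 63 = 8d xor 63 = ee
byte 3: (68 xor 42) xor 6b = 2a xor 6b = 41
byte 4: (fd xor 49) xor 65 = b4 xor 65 = d1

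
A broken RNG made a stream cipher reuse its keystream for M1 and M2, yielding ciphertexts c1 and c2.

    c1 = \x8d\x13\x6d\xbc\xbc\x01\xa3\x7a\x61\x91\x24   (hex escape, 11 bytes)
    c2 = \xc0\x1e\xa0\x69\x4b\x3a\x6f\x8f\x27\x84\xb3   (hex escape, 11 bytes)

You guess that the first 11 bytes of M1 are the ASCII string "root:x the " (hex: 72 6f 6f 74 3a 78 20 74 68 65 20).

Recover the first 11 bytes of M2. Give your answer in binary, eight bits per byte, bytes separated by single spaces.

00111111 01100010 10100010 10100001 11001101 01000011 11101100 10000001 00101110 01110000 10110111

First, c1 ⊕ c2 = (M1 ⊕ K) ⊕ (M2 ⊕ K) = M1 ⊕ M2, so the key drops out. Then M2 = (M1 ⊕ M2) ⊕ M1 over the first 11 bytes.
byte 0: (8d ⊕ c0) ⊕ 72 = 4d ⊕ 72 = 3f
byte 1: (13 ⊕ 1e) ⊕ 6f = 0d ⊕ 6f = 62
byte 2: (6d ⊕ a0) ⊕ 6f = cd ⊕ 6f = a2
byte 3: (bc ⊕ 69) ⊕ 74 = d5 ⊕ 74 = a1
byte 4: (bc ⊕ 4b) ⊕ 3a = f7 ⊕ 3a = cd
byte 5: (01 ⊕ 3a) ⊕ 78 = 3b ⊕ 78 = 43
byte 6: (a3 ⊕ 6f) ⊕ 20 = cc ⊕ 20 = ec
byte 7: (7a ⊕ 8f) ⊕ 74 = f5 ⊕ 74 = 81
byte 8: (61 ⊕ 27) ⊕ 68 = 46 ⊕ 68 = 2e
byte 9: (91 ⊕ 84) ⊕ 65 = 15 ⊕ 65 = 70
byte 10: (24 ⊕ b3) ⊕ 20 = 97 ⊕ 20 = b7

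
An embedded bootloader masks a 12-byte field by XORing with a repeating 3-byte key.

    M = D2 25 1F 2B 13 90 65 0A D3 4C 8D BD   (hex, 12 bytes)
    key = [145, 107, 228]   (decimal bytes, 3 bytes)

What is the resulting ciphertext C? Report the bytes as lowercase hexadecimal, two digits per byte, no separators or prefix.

434efbba7874f46137dde659

The 3-byte key repeats, so the effective keystream is 91 6b e4 91 6b e4 91 6b e4 91 6b e4.
byte 0: d2 XOR 91 = 43
byte 1: 25 XOR 6b = 4e
byte 2: 1f XOR e4 = fb
byte 3: 2b XOR 91 = ba
byte 4: 13 XOR 6b = 78
byte 5: 90 XOR e4 = 74
byte 6: 65 XOR 91 = f4
byte 7: 0a XOR 6b = 61
byte 8: d3 XOR e4 = 37
byte 9: 4c XOR 91 = dd
byte 10: 8d XOR 6b = e6
byte 11: bd XOR e4 = 59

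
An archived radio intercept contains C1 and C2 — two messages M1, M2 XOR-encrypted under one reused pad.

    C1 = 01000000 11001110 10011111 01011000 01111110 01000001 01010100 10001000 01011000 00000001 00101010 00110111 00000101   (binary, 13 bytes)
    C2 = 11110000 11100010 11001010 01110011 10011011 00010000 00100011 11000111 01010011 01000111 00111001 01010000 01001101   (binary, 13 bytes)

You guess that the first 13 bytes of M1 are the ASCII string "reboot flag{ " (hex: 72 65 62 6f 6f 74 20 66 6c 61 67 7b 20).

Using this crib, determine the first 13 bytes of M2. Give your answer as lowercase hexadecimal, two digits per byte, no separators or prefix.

c24937448a2557296727741c68

First, C1 ⊕ C2 = (M1 ⊕ K) ⊕ (M2 ⊕ K) = M1 ⊕ M2, so the key drops out. Then M2 = (M1 ⊕ M2) ⊕ M1 over the first 13 bytes.
byte 0: (40 XOR f0) XOR 72 = b0 XOR 72 = c2
byte 1: (ce XOR e2) XOR 65 = 2c XOR 65 = 49
byte 2: (9f XOR ca) XOR 62 = 55 XOR 62 = 37
byte 3: (58 XOR 73) XOR 6f = 2b XOR 6f = 44
byte 4: (7e XOR 9b) XOR 6f = e5 XOR 6f = 8a
byte 5: (41 XOR 10) XOR 74 = 51 XOR 74 = 25
byte 6: (54 XOR 23) XOR 20 = 77 XOR 20 = 57
byte 7: (88 XOR c7) XOR 66 = 4f XOR 66 = 29
byte 8: (58 XOR 53) XOR 6c = 0b XOR 6c = 67
byte 9: (01 XOR 47) XOR 61 = 46 XOR 61 = 27
byte 10: (2a XOR 39) XOR 67 = 13 XOR 67 = 74
byte 11: (37 XOR 50) XOR 7b = 67 XOR 7b = 1c
byte 12: (05 XOR 4d) XOR 20 = 48 XOR 20 = 68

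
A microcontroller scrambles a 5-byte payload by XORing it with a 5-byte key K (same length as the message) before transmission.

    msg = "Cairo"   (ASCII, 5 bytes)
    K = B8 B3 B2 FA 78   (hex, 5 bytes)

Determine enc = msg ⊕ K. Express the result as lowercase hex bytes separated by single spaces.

XOR is its own inverse, so applying the key byte-wise gives the result directly.
byte 0:  67 xor 184 = 251
byte 1:  97 xor 179 = 210
byte 2: 105 xor 178 = 219
byte 3: 114 xor 250 = 136
byte 4: 111 xor 120 =  23

fb d2 db 88 17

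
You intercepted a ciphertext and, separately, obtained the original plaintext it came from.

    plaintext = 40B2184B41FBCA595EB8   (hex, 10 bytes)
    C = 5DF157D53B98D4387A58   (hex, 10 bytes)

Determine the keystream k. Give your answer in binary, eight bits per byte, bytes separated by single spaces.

00011101 01000011 01001111 10011110 01111010 01100011 00011110 01100001 00100100 11100000

Since C = plaintext ⊕ k, XORing both sides with plaintext gives k = plaintext ⊕ C.
 64 xor  93 =  29
178 xor 241 =  67
 24 xor  87 =  79
 75 xor 213 = 158
 65 xor  59 = 122
251 xor 152 =  99
202 xor 212 =  30
 89 xor  56 =  97
 94 xor 122 =  36
184 xor  88 = 224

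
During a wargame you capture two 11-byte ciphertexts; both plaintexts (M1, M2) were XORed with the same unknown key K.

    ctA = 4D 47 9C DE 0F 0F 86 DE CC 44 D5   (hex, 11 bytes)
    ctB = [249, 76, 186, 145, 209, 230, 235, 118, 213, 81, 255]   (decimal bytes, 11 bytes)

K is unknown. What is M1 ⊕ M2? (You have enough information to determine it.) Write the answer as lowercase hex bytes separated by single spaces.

b4 0b 26 4f de e9 6d a8 19 15 2a

ctA ⊕ ctB = (M1 ⊕ K) ⊕ (M2 ⊕ K) = M1 ⊕ M2 — the shared key cancels under XOR.
4d ⊕ f9 = b4
47 ⊕ 4c = 0b
9c ⊕ ba = 26
de ⊕ 91 = 4f
0f ⊕ d1 = de
0f ⊕ e6 = e9
86 ⊕ eb = 6d
de ⊕ 76 = a8
cc ⊕ d5 = 19
44 ⊕ 51 = 15
d5 ⊕ ff = 2a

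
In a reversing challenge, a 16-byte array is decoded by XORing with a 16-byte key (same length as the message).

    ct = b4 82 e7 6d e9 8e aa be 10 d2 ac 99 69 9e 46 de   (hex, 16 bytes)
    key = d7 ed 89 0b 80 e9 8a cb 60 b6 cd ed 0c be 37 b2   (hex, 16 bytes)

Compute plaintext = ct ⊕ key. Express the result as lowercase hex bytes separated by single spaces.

63 6f 6e 66 69 67 20 75 70 64 61 74 65 20 71 6c

byte 0: b4 xor d7 = 63
byte 1: 82 xor ed = 6f
byte 2: e7 xor 89 = 6e
byte 3: 6d xor 0b = 66
byte 4: e9 xor 80 = 69
byte 5: 8e xor e9 = 67
byte 6: aa xor 8a = 20
byte 7: be xor cb = 75
byte 8: 10 xor 60 = 70
byte 9: d2 xor b6 = 64
byte 10: ac xor cd = 61
byte 11: 99 xor ed = 74
byte 12: 69 xor 0c = 65
byte 13: 9e xor be = 20
byte 14: 46 xor 37 = 71
byte 15: de xor b2 = 6c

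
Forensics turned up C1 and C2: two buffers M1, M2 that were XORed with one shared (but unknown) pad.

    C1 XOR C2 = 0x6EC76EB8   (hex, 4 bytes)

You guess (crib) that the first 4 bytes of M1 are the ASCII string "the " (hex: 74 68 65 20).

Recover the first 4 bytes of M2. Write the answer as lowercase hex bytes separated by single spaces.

1a af 0b 98

Since C1 ⊕ C2 = M1 ⊕ M2, XORing with the guessed M1 bytes yields the corresponding M2 bytes: M2 = (C1 ⊕ C2) ⊕ M1.
byte 0: 6e XOR 74 = 1a
byte 1: c7 XOR 68 = af
byte 2: 6e XOR 65 = 0b
byte 3: b8 XOR 20 = 98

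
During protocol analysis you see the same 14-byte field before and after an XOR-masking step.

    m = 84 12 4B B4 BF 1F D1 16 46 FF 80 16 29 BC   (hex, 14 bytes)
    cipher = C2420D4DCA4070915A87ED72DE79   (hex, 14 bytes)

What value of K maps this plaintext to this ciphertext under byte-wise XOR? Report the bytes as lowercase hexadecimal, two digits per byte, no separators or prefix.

Since cipher = m ⊕ K, XORing both sides with m gives K = m ⊕ cipher.
132 ⊕ 194 =  70
 18 ⊕  66 =  80
 75 ⊕  13 =  70
180 ⊕  77 = 249
191 ⊕ 202 = 117
 31 ⊕  64 =  95
209 ⊕ 112 = 161
 22 ⊕ 145 = 135
 70 ⊕  90 =  28
255 ⊕ 135 = 120
128 ⊕ 237 = 109
 22 ⊕ 114 = 100
 41 ⊕ 222 = 247
188 ⊕ 121 = 197

465046f9755fa1871c786d64f7c5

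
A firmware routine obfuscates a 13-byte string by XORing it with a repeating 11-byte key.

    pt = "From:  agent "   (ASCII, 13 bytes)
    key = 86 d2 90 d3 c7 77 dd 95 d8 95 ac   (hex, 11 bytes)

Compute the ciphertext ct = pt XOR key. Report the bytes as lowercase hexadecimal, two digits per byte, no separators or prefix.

c0a0ffbefd57fdf4bff0c2f2f2

The 11-byte key repeats, so the effective keystream is 86 d2 90 d3 c7 77 dd 95 d8 95 ac 86 d2.
byte 0: 46 XOR 86 = c0
byte 1: 72 XOR d2 = a0
byte 2: 6f XOR 90 = ff
byte 3: 6d XOR d3 = be
byte 4: 3a XOR c7 = fd
byte 5: 20 XOR 77 = 57
byte 6: 20 XOR dd = fd
byte 7: 61 XOR 95 = f4
byte 8: 67 XOR d8 = bf
byte 9: 65 XOR 95 = f0
byte 10: 6e XOR ac = c2
byte 11: 74 XOR 86 = f2
byte 12: 20 XOR d2 = f2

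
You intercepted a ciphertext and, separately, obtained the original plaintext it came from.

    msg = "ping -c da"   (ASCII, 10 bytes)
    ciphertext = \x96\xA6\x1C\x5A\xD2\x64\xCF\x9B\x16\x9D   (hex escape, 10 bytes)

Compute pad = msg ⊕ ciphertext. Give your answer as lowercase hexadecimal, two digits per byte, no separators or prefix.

e6cf723df249acbb72fc

Since ciphertext = msg ⊕ pad, XORing both sides with msg gives pad = msg ⊕ ciphertext.
70 XOR 96 = e6
69 XOR a6 = cf
6e XOR 1c = 72
67 XOR 5a = 3d
20 XOR d2 = f2
2d XOR 64 = 49
63 XOR cf = ac
20 XOR 9b = bb
64 XOR 16 = 72
61 XOR 9d = fc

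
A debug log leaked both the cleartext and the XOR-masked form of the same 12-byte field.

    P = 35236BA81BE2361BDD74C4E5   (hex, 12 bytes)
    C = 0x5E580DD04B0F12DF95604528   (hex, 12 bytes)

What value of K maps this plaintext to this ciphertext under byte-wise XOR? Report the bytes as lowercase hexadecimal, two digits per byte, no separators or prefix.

6b7b667850ed24c4481481cd

Since C = P ⊕ K, XORing both sides with P gives K = P ⊕ C.
35 ⊕ 5e = 6b
23 ⊕ 58 = 7b
6b ⊕ 0d = 66
a8 ⊕ d0 = 78
1b ⊕ 4b = 50
e2 ⊕ 0f = ed
36 ⊕ 12 = 24
1b ⊕ df = c4
dd ⊕ 95 = 48
74 ⊕ 60 = 14
c4 ⊕ 45 = 81
e5 ⊕ 28 = cd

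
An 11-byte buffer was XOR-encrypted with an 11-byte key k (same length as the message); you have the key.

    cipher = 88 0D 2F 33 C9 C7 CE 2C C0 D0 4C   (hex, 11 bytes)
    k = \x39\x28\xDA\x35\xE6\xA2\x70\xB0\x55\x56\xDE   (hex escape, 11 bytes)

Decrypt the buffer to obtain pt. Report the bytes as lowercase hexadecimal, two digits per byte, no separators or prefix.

byte 0: 88 ^ 39 = b1
byte 1: 0d ^ 28 = 25
byte 2: 2f ^ da = f5
byte 3: 33 ^ 35 = 06
byte 4: c9 ^ e6 = 2f
byte 5: c7 ^ a2 = 65
byte 6: ce ^ 70 = be
byte 7: 2c ^ b0 = 9c
byte 8: c0 ^ 55 = 95
byte 9: d0 ^ 56 = 86
byte 10: 4c ^ de = 92

b125f5062f65be9c958692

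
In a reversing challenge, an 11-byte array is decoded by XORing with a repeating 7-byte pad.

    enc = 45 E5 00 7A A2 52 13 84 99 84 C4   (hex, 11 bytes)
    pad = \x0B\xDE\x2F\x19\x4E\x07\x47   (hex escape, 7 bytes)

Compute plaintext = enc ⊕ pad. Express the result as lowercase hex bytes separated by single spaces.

4e 3b 2f 63 ec 55 54 8f 47 ab dd

The 7-byte key repeats, so the effective keystream is 0b de 2f 19 4e 07 47 0b de 2f 19.
byte 0: 45 xor 0b = 4e
byte 1: e5 xor de = 3b
byte 2: 00 xor 2f = 2f
byte 3: 7a xor 19 = 63
byte 4: a2 xor 4e = ec
byte 5: 52 xor 07 = 55
byte 6: 13 xor 47 = 54
byte 7: 84 xor 0b = 8f
byte 8: 99 xor de = 47
byte 9: 84 xor 2f = ab
byte 10: c4 xor 19 = dd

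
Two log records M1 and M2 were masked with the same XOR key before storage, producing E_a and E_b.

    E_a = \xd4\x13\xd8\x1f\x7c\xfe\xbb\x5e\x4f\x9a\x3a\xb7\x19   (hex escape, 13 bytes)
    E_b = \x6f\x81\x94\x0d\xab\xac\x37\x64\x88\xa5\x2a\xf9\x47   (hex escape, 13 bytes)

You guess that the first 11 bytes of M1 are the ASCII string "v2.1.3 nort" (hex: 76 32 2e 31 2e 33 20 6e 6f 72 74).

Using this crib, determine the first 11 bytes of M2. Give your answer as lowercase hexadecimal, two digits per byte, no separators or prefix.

First, E_a ⊕ E_b = (M1 ⊕ K) ⊕ (M2 ⊕ K) = M1 ⊕ M2, so the key drops out. Then M2 = (M1 ⊕ M2) ⊕ M1 over the first 11 bytes.
byte 0: (d4 XOR 6f) XOR 76 = bb XOR 76 = cd
byte 1: (13 XOR 81) XOR 32 = 92 XOR 32 = a0
byte 2: (d8 XOR 94) XOR 2e = 4c XOR 2e = 62
byte 3: (1f XOR 0d) XOR 31 = 12 XOR 31 = 23
byte 4: (7c XOR ab) XOR 2e = d7 XOR 2e = f9
byte 5: (fe XOR ac) XOR 33 = 52 XOR 33 = 61
byte 6: (bb XOR 37) XOR 20 = 8c XOR 20 = ac
byte 7: (5e XOR 64) XOR 6e = 3a XOR 6e = 54
byte 8: (4f XOR 88) XOR 6f = c7 XOR 6f = a8
byte 9: (9a XOR a5) XOR 72 = 3f XOR 72 = 4d
byte 10: (3a XOR 2a) XOR 74 = 10 XOR 74 = 64

cda06223f961ac54a84d64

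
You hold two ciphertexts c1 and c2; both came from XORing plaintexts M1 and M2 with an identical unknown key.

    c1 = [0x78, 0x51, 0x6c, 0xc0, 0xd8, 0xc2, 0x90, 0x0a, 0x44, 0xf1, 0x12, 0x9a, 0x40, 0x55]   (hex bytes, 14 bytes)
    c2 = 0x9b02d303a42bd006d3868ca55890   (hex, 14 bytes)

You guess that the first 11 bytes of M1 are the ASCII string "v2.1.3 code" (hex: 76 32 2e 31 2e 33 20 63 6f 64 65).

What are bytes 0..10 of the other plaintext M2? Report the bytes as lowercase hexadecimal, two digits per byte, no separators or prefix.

956191f252da606ff813fb

First, c1 ⊕ c2 = (M1 ⊕ K) ⊕ (M2 ⊕ K) = M1 ⊕ M2, so the key drops out. Then M2 = (M1 ⊕ M2) ⊕ M1 over the first 11 bytes.
byte 0: (78 ^ 9b) ^ 76 = e3 ^ 76 = 95
byte 1: (51 ^ 02) ^ 32 = 53 ^ 32 = 61
byte 2: (6c ^ d3) ^ 2e = bf ^ 2e = 91
byte 3: (c0 ^ 03) ^ 31 = c3 ^ 31 = f2
byte 4: (d8 ^ a4) ^ 2e = 7c ^ 2e = 52
byte 5: (c2 ^ 2b) ^ 33 = e9 ^ 33 = da
byte 6: (90 ^ d0) ^ 20 = 40 ^ 20 = 60
byte 7: (0a ^ 06) ^ 63 = 0c ^ 63 = 6f
byte 8: (44 ^ d3) ^ 6f = 97 ^ 6f = f8
byte 9: (f1 ^ 86) ^ 64 = 77 ^ 64 = 13
byte 10: (12 ^ 8c) ^ 65 = 9e ^ 65 = fb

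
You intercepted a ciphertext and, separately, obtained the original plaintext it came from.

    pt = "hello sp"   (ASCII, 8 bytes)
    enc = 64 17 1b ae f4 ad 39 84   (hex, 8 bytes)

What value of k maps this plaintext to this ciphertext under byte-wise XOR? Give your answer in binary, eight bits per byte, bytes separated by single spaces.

00001100 01110010 01110111 11000010 10011011 10001101 01001010 11110100

Since enc = pt ⊕ k, XORing both sides with pt gives k = pt ⊕ enc.
01101000 ^ 01100100 = 00001100
01100101 ^ 00010111 = 01110010
01101100 ^ 00011011 = 01110111
01101100 ^ 10101110 = 11000010
01101111 ^ 11110100 = 10011011
00100000 ^ 10101101 = 10001101
01110011 ^ 00111001 = 01001010
01110000 ^ 10000100 = 11110100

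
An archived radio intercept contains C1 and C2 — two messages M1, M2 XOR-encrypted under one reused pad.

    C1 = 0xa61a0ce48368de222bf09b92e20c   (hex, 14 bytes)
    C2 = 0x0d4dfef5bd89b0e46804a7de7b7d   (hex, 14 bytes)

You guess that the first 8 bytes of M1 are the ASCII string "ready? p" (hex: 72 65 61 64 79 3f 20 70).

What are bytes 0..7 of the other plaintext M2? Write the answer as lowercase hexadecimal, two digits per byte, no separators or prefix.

d932937547de4eb6

First, C1 ⊕ C2 = (M1 ⊕ K) ⊕ (M2 ⊕ K) = M1 ⊕ M2, so the key drops out. Then M2 = (M1 ⊕ M2) ⊕ M1 over the first 8 bytes.
byte 0: (a6 xor 0d) xor 72 = ab xor 72 = d9
byte 1: (1a xor 4d) xor 65 = 57 xor 65 = 32
byte 2: (0c xor fe) xor 61 = f2 xor 61 = 93
byte 3: (e4 xor f5) xor 64 = 11 xor 64 = 75
byte 4: (83 xor bd) xor 79 = 3e xor 79 = 47
byte 5: (68 xor 89) xor 3f = e1 xor 3f = de
byte 6: (de xor b0) xor 20 = 6e xor 20 = 4e
byte 7: (22 xor e4) xor 70 = c6 xor 70 = b6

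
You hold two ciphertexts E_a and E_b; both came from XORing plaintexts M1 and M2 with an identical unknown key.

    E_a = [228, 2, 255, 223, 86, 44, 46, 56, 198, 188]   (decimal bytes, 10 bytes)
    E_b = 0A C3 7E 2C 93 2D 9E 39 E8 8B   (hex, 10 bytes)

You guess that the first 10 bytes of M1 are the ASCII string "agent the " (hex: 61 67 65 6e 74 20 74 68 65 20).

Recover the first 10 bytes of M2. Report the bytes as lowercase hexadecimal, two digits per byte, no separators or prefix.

8fa6e49db121c4694b17

First, E_a ⊕ E_b = (M1 ⊕ K) ⊕ (M2 ⊕ K) = M1 ⊕ M2, so the key drops out. Then M2 = (M1 ⊕ M2) ⊕ M1 over the first 10 bytes.
byte 0: (e4 XOR 0a) XOR 61 = ee XOR 61 = 8f
byte 1: (02 XOR c3) XOR 67 = c1 XOR 67 = a6
byte 2: (ff XOR 7e) XOR 65 = 81 XOR 65 = e4
byte 3: (df XOR 2c) XOR 6e = f3 XOR 6e = 9d
byte 4: (56 XOR 93) XOR 74 = c5 XOR 74 = b1
byte 5: (2c XOR 2d) XOR 20 = 01 XOR 20 = 21
byte 6: (2e XOR 9e) XOR 74 = b0 XOR 74 = c4
byte 7: (38 XOR 39) XOR 68 = 01 XOR 68 = 69
byte 8: (c6 XOR e8) XOR 65 = 2e XOR 65 = 4b
byte 9: (bc XOR 8b) XOR 20 = 37 XOR 20 = 17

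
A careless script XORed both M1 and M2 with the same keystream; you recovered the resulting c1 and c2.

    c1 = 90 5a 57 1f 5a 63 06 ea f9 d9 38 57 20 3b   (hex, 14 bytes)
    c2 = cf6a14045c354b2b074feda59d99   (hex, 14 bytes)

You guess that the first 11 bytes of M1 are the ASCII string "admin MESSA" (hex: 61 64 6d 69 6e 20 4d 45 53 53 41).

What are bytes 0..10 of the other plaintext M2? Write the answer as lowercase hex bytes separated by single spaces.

3e 54 2e 72 68 76 00 84 ad c5 94

First, c1 ⊕ c2 = (M1 ⊕ K) ⊕ (M2 ⊕ K) = M1 ⊕ M2, so the key drops out. Then M2 = (M1 ⊕ M2) ⊕ M1 over the first 11 bytes.
byte 0: (90 ^ cf) ^ 61 = 5f ^ 61 = 3e
byte 1: (5a ^ 6a) ^ 64 = 30 ^ 64 = 54
byte 2: (57 ^ 14) ^ 6d = 43 ^ 6d = 2e
byte 3: (1f ^ 04) ^ 69 = 1b ^ 69 = 72
byte 4: (5a ^ 5c) ^ 6e = 06 ^ 6e = 68
byte 5: (63 ^ 35) ^ 20 = 56 ^ 20 = 76
byte 6: (06 ^ 4b) ^ 4d = 4d ^ 4d = 00
byte 7: (ea ^ 2b) ^ 45 = c1 ^ 45 = 84
byte 8: (f9 ^ 07) ^ 53 = fe ^ 53 = ad
byte 9: (d9 ^ 4f) ^ 53 = 96 ^ 53 = c5
byte 10: (38 ^ ed) ^ 41 = d5 ^ 41 = 94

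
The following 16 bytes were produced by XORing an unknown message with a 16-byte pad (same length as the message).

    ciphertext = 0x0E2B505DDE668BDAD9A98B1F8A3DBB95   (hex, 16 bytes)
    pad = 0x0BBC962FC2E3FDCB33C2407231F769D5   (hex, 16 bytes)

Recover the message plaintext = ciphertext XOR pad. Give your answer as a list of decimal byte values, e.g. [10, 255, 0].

XOR is its own inverse, so applying the key byte-wise gives the result directly.
byte 0: 00001110 xor 00001011 = 00000101
byte 1: 00101011 xor 10111100 = 10010111
byte 2: 01010000 xor 10010110 = 11000110
byte 3: 01011101 xor 00101111 = 01110010
byte 4: 11011110 xor 11000010 = 00011100
byte 5: 01100110 xor 11100011 = 10000101
byte 6: 10001011 xor 11111101 = 01110110
byte 7: 11011010 xor 11001011 = 00010001
byte 8: 11011001 xor 00110011 = 11101010
byte 9: 10101001 xor 11000010 = 01101011
byte 10: 10001011 xor 01000000 = 11001011
byte 11: 00011111 xor 01110010 = 01101101
byte 12: 10001010 xor 00110001 = 10111011
byte 13: 00111101 xor 11110111 = 11001010
byte 14: 10111011 xor 01101001 = 11010010
byte 15: 10010101 xor 11010101 = 01000000

[5, 151, 198, 114, 28, 133, 118, 17, 234, 107, 203, 109, 187, 202, 210, 64]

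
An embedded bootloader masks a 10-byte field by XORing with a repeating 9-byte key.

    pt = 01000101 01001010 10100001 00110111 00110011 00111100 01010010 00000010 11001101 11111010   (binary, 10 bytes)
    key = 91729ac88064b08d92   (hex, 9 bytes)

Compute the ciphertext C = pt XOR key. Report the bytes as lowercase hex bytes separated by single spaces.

d4 38 3b ff b3 58 e2 8f 5f 6b

The 9-byte key repeats, so the effective keystream is 91 72 9a c8 80 64 b0 8d 92 91.
byte 0: 45 XOR 91 = d4
byte 1: 4a XOR 72 = 38
byte 2: a1 XOR 9a = 3b
byte 3: 37 XOR c8 = ff
byte 4: 33 XOR 80 = b3
byte 5: 3c XOR 64 = 58
byte 6: 52 XOR b0 = e2
byte 7: 02 XOR 8d = 8f
byte 8: cd XOR 92 = 5f
byte 9: fa XOR 91 = 6b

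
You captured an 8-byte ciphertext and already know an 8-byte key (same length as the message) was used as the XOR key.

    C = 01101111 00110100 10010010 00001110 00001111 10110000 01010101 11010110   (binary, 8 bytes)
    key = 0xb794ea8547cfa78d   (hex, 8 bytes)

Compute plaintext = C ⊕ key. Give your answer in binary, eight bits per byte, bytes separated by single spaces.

XOR is its own inverse, so applying the key byte-wise gives the result directly.
6f XOR b7 = d8
34 XOR 94 = a0
92 XOR ea = 78
0e XOR 85 = 8b
0f XOR 47 = 48
b0 XOR cf = 7f
55 XOR a7 = f2
d6 XOR 8d = 5b

11011000 10100000 01111000 10001011 01001000 01111111 11110010 01011011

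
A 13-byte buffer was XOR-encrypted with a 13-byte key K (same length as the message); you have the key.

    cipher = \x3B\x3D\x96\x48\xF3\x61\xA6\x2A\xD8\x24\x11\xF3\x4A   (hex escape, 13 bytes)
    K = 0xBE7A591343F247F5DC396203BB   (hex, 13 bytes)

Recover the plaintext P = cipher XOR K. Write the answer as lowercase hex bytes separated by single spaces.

85 47 cf 5b b0 93 e1 df 04 1d 73 f0 f1

XOR is its own inverse, so applying the key byte-wise gives the result directly.
byte 0: 00111011 XOR 10111110 = 10000101
byte 1: 00111101 XOR 01111010 = 01000111
byte 2: 10010110 XOR 01011001 = 11001111
byte 3: 01001000 XOR 00010011 = 01011011
byte 4: 11110011 XOR 01000011 = 10110000
byte 5: 01100001 XOR 11110010 = 10010011
byte 6: 10100110 XOR 01000111 = 11100001
byte 7: 00101010 XOR 11110101 = 11011111
byte 8: 11011000 XOR 11011100 = 00000100
byte 9: 00100100 XOR 00111001 = 00011101
byte 10: 00010001 XOR 01100010 = 01110011
byte 11: 11110011 XOR 00000011 = 11110000
byte 12: 01001010 XOR 10111011 = 11110001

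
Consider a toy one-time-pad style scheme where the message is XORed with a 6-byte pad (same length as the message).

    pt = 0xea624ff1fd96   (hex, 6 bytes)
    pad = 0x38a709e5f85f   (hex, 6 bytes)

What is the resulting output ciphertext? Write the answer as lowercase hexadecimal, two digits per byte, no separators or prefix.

d2c5461405c9

ea ^ 38 = d2
62 ^ a7 = c5
4f ^ 09 = 46
f1 ^ e5 = 14
fd ^ f8 = 05
96 ^ 5f = c9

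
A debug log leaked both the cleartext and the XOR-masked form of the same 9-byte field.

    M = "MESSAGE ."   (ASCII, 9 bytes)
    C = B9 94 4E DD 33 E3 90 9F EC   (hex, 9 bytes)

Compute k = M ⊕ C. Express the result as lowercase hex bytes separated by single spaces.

Since C = M ⊕ k, XORing both sides with M gives k = M ⊕ C.
4d ⊕ b9 = f4
45 ⊕ 94 = d1
53 ⊕ 4e = 1d
53 ⊕ dd = 8e
41 ⊕ 33 = 72
47 ⊕ e3 = a4
45 ⊕ 90 = d5
20 ⊕ 9f = bf
2e ⊕ ec = c2

f4 d1 1d 8e 72 a4 d5 bf c2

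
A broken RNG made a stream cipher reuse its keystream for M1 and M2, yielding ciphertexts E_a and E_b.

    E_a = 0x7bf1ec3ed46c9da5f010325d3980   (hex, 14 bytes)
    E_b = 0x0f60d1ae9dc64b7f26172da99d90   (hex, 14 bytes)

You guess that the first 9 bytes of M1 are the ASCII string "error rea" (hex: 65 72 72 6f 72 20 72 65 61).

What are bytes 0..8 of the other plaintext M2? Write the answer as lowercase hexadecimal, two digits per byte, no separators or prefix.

11e34fff3b8aa4bfb7

First, E_a ⊕ E_b = (M1 ⊕ K) ⊕ (M2 ⊕ K) = M1 ⊕ M2, so the key drops out. Then M2 = (M1 ⊕ M2) ⊕ M1 over the first 9 bytes.
byte 0: (7b ⊕ 0f) ⊕ 65 = 74 ⊕ 65 = 11
byte 1: (f1 ⊕ 60) ⊕ 72 = 91 ⊕ 72 = e3
byte 2: (ec ⊕ d1) ⊕ 72 = 3d ⊕ 72 = 4f
byte 3: (3e ⊕ ae) ⊕ 6f = 90 ⊕ 6f = ff
byte 4: (d4 ⊕ 9d) ⊕ 72 = 49 ⊕ 72 = 3b
byte 5: (6c ⊕ c6) ⊕ 20 = aa ⊕ 20 = 8a
byte 6: (9d ⊕ 4b) ⊕ 72 = d6 ⊕ 72 = a4
byte 7: (a5 ⊕ 7f) ⊕ 65 = da ⊕ 65 = bf
byte 8: (f0 ⊕ 26) ⊕ 61 = d6 ⊕ 61 = b7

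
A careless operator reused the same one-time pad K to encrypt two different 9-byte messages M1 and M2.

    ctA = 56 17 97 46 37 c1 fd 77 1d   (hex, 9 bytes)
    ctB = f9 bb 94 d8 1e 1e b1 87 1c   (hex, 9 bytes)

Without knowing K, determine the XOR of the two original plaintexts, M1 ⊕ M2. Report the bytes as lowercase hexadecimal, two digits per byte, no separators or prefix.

ctA ⊕ ctB = (M1 ⊕ K) ⊕ (M2 ⊕ K) = M1 ⊕ M2 — the shared key cancels under XOR.
 86 xor 249 = 175
 23 xor 187 = 172
151 xor 148 =   3
 70 xor 216 = 158
 55 xor  30 =  41
193 xor  30 = 223
253 xor 177 =  76
119 xor 135 = 240
 29 xor  28 =   1

afac039e29df4cf001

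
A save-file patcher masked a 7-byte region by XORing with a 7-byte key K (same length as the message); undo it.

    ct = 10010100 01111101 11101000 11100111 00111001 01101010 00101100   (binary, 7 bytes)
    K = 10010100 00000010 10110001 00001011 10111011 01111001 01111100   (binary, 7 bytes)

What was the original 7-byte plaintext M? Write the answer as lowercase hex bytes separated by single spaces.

00 7f 59 ec 82 13 50

XOR is its own inverse, so applying the key byte-wise gives the result directly.
94 ^ 94 = 00
7d ^ 02 = 7f
e8 ^ b1 = 59
e7 ^ 0b = ec
39 ^ bb = 82
6a ^ 79 = 13
2c ^ 7c = 50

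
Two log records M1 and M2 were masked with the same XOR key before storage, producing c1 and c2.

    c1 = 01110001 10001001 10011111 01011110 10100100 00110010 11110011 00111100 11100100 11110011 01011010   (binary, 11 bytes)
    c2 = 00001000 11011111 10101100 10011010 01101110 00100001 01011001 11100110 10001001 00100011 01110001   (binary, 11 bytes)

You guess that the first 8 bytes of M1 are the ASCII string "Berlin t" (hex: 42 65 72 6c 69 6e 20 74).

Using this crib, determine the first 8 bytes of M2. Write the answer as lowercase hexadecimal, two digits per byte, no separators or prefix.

3b3341a8a37d8aae

First, c1 ⊕ c2 = (M1 ⊕ K) ⊕ (M2 ⊕ K) = M1 ⊕ M2, so the key drops out. Then M2 = (M1 ⊕ M2) ⊕ M1 over the first 8 bytes.
byte 0: (71 XOR 08) XOR 42 = 79 XOR 42 = 3b
byte 1: (89 XOR df) XOR 65 = 56 XOR 65 = 33
byte 2: (9f XOR ac) XOR 72 = 33 XOR 72 = 41
byte 3: (5e XOR 9a) XOR 6c = c4 XOR 6c = a8
byte 4: (a4 XOR 6e) XOR 69 = ca XOR 69 = a3
byte 5: (32 XOR 21) XOR 6e = 13 XOR 6e = 7d
byte 6: (f3 XOR 59) XOR 20 = aa XOR 20 = 8a
byte 7: (3c XOR e6) XOR 74 = da XOR 74 = ae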